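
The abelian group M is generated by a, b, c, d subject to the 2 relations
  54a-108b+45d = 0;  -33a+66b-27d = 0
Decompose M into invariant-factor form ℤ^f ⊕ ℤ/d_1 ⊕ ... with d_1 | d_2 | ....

Answer: M ≅ ℤ^2 ⊕ ℤ/3 ⊕ ℤ/9

Derivation:
rank_ℚ(R)=2; free=4−2=2
SNF(R) diag = [3, 9] → torsion [3, 9]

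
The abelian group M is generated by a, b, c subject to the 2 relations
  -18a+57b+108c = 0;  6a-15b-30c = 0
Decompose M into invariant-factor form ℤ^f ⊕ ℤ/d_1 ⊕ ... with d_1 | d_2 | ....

rank_ℚ(R)=2; free=3−2=1
SNF(R) diag = [3, 6] → torsion [3, 6]

Answer: M ≅ ℤ^1 ⊕ ℤ/3 ⊕ ℤ/6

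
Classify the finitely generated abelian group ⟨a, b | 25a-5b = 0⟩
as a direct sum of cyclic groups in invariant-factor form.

Answer: M ≅ ℤ^1 ⊕ ℤ/5

Derivation:
rank_ℚ(R)=1; free=2−1=1
SNF(R) diag = [5] → torsion [5]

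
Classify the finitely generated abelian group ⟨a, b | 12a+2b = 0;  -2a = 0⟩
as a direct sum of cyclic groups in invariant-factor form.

rank_ℚ(R)=2; free=2−2=0
SNF(R) diag = [2, 2] → torsion [2, 2]

Answer: M ≅ ℤ/2 ⊕ ℤ/2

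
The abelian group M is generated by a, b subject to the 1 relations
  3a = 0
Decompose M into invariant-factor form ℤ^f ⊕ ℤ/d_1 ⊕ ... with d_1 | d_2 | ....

rank_ℚ(R)=1; free=2−1=1
SNF(R) diag = [3] → torsion [3]

Answer: M ≅ ℤ^1 ⊕ ℤ/3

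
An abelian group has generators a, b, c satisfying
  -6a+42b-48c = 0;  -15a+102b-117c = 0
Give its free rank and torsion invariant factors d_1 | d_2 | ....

rank_ℚ(R)=2; free=3−2=1
SNF(R) diag = [3, 6] → torsion [3, 6]

Answer: M ≅ ℤ^1 ⊕ ℤ/3 ⊕ ℤ/6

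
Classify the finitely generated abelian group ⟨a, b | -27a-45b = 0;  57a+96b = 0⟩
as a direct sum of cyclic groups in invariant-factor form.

Answer: M ≅ ℤ/3 ⊕ ℤ/9

Derivation:
rank_ℚ(R)=2; free=2−2=0
SNF(R) diag = [3, 9] → torsion [3, 9]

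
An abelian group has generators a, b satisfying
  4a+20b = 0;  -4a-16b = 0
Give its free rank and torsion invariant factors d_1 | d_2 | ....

rank_ℚ(R)=2; free=2−2=0
SNF(R) diag = [4, 4] → torsion [4, 4]

Answer: M ≅ ℤ/4 ⊕ ℤ/4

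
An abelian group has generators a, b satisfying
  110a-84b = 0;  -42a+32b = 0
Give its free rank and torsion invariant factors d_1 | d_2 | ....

rank_ℚ(R)=2; free=2−2=0
SNF(R) diag = [2, 4] → torsion [2, 4]

Answer: M ≅ ℤ/2 ⊕ ℤ/4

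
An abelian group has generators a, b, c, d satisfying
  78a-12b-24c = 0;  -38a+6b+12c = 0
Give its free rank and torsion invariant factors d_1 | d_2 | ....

Answer: M ≅ ℤ^2 ⊕ ℤ/2 ⊕ ℤ/6

Derivation:
rank_ℚ(R)=2; free=4−2=2
SNF(R) diag = [2, 6] → torsion [2, 6]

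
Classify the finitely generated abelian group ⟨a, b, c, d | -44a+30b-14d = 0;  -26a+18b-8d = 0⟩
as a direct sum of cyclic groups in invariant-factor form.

Answer: M ≅ ℤ^2 ⊕ ℤ/2 ⊕ ℤ/6

Derivation:
rank_ℚ(R)=2; free=4−2=2
SNF(R) diag = [2, 6] → torsion [2, 6]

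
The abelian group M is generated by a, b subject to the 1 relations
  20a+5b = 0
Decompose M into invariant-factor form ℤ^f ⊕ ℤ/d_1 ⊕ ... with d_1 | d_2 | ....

Answer: M ≅ ℤ^1 ⊕ ℤ/5

Derivation:
rank_ℚ(R)=1; free=2−1=1
SNF(R) diag = [5] → torsion [5]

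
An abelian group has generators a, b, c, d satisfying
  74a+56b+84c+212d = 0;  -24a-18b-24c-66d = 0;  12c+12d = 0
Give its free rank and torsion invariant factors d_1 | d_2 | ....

Answer: M ≅ ℤ^1 ⊕ ℤ/2 ⊕ ℤ/6 ⊕ ℤ/12

Derivation:
rank_ℚ(R)=3; free=4−3=1
SNF(R) diag = [2, 6, 12] → torsion [2, 6, 12]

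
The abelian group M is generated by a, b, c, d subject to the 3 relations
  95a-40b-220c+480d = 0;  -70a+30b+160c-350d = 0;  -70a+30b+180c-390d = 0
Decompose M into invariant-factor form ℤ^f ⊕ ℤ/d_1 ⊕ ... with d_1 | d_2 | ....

rank_ℚ(R)=3; free=4−3=1
SNF(R) diag = [5, 10, 20] → torsion [5, 10, 20]

Answer: M ≅ ℤ^1 ⊕ ℤ/5 ⊕ ℤ/10 ⊕ ℤ/20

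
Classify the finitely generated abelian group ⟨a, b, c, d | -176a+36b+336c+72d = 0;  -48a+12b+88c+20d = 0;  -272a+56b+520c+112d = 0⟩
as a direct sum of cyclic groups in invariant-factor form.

rank_ℚ(R)=3; free=4−3=1
SNF(R) diag = [4, 4, 8] → torsion [4, 4, 8]

Answer: M ≅ ℤ^1 ⊕ ℤ/4 ⊕ ℤ/4 ⊕ ℤ/8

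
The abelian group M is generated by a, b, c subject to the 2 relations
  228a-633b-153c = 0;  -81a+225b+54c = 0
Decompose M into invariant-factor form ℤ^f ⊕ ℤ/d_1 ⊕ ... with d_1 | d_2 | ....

Answer: M ≅ ℤ^1 ⊕ ℤ/3 ⊕ ℤ/9

Derivation:
rank_ℚ(R)=2; free=3−2=1
SNF(R) diag = [3, 9] → torsion [3, 9]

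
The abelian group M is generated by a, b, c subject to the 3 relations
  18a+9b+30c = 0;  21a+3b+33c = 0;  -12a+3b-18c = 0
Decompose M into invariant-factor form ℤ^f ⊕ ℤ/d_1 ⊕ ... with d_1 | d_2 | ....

Answer: M ≅ ℤ/3 ⊕ ℤ/3 ⊕ ℤ/6

Derivation:
rank_ℚ(R)=3; free=3−3=0
SNF(R) diag = [3, 3, 6] → torsion [3, 3, 6]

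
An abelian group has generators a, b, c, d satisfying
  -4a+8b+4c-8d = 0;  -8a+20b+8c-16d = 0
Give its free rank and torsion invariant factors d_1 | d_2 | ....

Answer: M ≅ ℤ^2 ⊕ ℤ/4 ⊕ ℤ/4

Derivation:
rank_ℚ(R)=2; free=4−2=2
SNF(R) diag = [4, 4] → torsion [4, 4]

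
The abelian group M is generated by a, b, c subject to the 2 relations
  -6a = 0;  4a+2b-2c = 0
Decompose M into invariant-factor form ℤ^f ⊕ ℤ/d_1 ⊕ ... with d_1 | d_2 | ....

Answer: M ≅ ℤ^1 ⊕ ℤ/2 ⊕ ℤ/6

Derivation:
rank_ℚ(R)=2; free=3−2=1
SNF(R) diag = [2, 6] → torsion [2, 6]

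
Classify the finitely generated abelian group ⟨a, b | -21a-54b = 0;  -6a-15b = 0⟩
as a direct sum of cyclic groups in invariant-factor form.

Answer: M ≅ ℤ/3 ⊕ ℤ/3

Derivation:
rank_ℚ(R)=2; free=2−2=0
SNF(R) diag = [3, 3] → torsion [3, 3]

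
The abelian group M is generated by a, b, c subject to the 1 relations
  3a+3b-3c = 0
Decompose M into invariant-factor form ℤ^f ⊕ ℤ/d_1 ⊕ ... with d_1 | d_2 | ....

Answer: M ≅ ℤ^2 ⊕ ℤ/3

Derivation:
rank_ℚ(R)=1; free=3−1=2
SNF(R) diag = [3] → torsion [3]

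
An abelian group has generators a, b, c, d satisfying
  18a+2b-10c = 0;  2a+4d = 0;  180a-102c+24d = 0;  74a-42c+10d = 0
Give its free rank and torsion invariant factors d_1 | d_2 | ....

Answer: M ≅ ℤ/2 ⊕ ℤ/2 ⊕ ℤ/6 ⊕ ℤ/6

Derivation:
rank_ℚ(R)=4; free=4−4=0
SNF(R) diag = [2, 2, 6, 6] → torsion [2, 2, 6, 6]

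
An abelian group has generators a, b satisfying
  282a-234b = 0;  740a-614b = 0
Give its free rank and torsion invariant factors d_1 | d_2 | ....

rank_ℚ(R)=2; free=2−2=0
SNF(R) diag = [2, 6] → torsion [2, 6]

Answer: M ≅ ℤ/2 ⊕ ℤ/6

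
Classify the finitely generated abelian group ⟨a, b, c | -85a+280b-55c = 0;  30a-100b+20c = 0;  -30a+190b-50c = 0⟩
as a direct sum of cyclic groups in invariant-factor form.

rank_ℚ(R)=3; free=3−3=0
SNF(R) diag = [5, 10, 30] → torsion [5, 10, 30]

Answer: M ≅ ℤ/5 ⊕ ℤ/10 ⊕ ℤ/30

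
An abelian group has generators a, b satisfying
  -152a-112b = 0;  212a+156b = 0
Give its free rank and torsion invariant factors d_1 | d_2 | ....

rank_ℚ(R)=2; free=2−2=0
SNF(R) diag = [4, 8] → torsion [4, 8]

Answer: M ≅ ℤ/4 ⊕ ℤ/8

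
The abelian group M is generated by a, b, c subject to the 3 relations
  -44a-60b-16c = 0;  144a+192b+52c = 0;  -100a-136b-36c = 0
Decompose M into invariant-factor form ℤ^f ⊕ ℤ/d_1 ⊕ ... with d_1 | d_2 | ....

Answer: M ≅ ℤ/4 ⊕ ℤ/4 ⊕ ℤ/4

Derivation:
rank_ℚ(R)=3; free=3−3=0
SNF(R) diag = [4, 4, 4] → torsion [4, 4, 4]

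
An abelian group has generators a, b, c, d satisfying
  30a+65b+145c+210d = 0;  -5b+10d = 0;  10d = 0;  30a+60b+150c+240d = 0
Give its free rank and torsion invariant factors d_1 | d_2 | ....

rank_ℚ(R)=4; free=4−4=0
SNF(R) diag = [5, 5, 10, 30] → torsion [5, 5, 10, 30]

Answer: M ≅ ℤ/5 ⊕ ℤ/5 ⊕ ℤ/10 ⊕ ℤ/30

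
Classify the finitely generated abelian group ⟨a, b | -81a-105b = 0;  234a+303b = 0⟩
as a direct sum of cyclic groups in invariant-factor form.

Answer: M ≅ ℤ/3 ⊕ ℤ/9

Derivation:
rank_ℚ(R)=2; free=2−2=0
SNF(R) diag = [3, 9] → torsion [3, 9]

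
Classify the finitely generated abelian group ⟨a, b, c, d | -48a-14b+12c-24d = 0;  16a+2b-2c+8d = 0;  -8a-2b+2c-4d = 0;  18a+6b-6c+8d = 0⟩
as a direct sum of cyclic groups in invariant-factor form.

Answer: M ≅ ℤ/2 ⊕ ℤ/2 ⊕ ℤ/2 ⊕ ℤ/4

Derivation:
rank_ℚ(R)=4; free=4−4=0
SNF(R) diag = [2, 2, 2, 4] → torsion [2, 2, 2, 4]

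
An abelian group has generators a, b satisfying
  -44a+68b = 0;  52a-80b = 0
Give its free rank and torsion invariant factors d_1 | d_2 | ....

Answer: M ≅ ℤ/4 ⊕ ℤ/4

Derivation:
rank_ℚ(R)=2; free=2−2=0
SNF(R) diag = [4, 4] → torsion [4, 4]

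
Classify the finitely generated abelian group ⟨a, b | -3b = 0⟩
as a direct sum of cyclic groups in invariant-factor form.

Answer: M ≅ ℤ^1 ⊕ ℤ/3

Derivation:
rank_ℚ(R)=1; free=2−1=1
SNF(R) diag = [3] → torsion [3]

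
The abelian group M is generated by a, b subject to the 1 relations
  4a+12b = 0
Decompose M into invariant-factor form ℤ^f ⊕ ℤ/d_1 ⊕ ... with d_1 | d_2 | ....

Answer: M ≅ ℤ^1 ⊕ ℤ/4

Derivation:
rank_ℚ(R)=1; free=2−1=1
SNF(R) diag = [4] → torsion [4]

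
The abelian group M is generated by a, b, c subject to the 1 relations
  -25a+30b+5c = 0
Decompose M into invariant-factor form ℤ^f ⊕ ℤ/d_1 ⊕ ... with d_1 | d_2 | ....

Answer: M ≅ ℤ^2 ⊕ ℤ/5

Derivation:
rank_ℚ(R)=1; free=3−1=2
SNF(R) diag = [5] → torsion [5]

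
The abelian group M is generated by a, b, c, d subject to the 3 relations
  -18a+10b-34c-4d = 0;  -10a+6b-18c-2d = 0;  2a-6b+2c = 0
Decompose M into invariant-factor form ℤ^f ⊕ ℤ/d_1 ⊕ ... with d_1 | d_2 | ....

rank_ℚ(R)=3; free=4−3=1
SNF(R) diag = [2, 2, 4] → torsion [2, 2, 4]

Answer: M ≅ ℤ^1 ⊕ ℤ/2 ⊕ ℤ/2 ⊕ ℤ/4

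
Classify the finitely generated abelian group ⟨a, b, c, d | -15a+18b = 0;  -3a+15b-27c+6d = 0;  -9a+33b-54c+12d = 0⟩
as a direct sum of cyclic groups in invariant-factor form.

rank_ℚ(R)=3; free=4−3=1
SNF(R) diag = [3, 3, 3] → torsion [3, 3, 3]

Answer: M ≅ ℤ^1 ⊕ ℤ/3 ⊕ ℤ/3 ⊕ ℤ/3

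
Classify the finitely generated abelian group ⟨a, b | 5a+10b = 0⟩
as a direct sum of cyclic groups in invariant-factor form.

Answer: M ≅ ℤ^1 ⊕ ℤ/5

Derivation:
rank_ℚ(R)=1; free=2−1=1
SNF(R) diag = [5] → torsion [5]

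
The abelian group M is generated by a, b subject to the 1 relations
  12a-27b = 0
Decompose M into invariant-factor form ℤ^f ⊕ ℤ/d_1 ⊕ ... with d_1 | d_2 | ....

rank_ℚ(R)=1; free=2−1=1
SNF(R) diag = [3] → torsion [3]

Answer: M ≅ ℤ^1 ⊕ ℤ/3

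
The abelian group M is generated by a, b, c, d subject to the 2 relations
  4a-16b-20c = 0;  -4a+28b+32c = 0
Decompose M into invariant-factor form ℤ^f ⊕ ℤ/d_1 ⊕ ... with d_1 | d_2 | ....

Answer: M ≅ ℤ^2 ⊕ ℤ/4 ⊕ ℤ/12

Derivation:
rank_ℚ(R)=2; free=4−2=2
SNF(R) diag = [4, 12] → torsion [4, 12]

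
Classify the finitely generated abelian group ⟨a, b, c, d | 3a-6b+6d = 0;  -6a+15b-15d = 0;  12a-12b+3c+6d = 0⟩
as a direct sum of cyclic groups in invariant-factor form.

rank_ℚ(R)=3; free=4−3=1
SNF(R) diag = [3, 3, 3] → torsion [3, 3, 3]

Answer: M ≅ ℤ^1 ⊕ ℤ/3 ⊕ ℤ/3 ⊕ ℤ/3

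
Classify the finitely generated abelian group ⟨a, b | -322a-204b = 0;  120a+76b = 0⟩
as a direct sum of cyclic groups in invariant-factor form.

rank_ℚ(R)=2; free=2−2=0
SNF(R) diag = [2, 4] → torsion [2, 4]

Answer: M ≅ ℤ/2 ⊕ ℤ/4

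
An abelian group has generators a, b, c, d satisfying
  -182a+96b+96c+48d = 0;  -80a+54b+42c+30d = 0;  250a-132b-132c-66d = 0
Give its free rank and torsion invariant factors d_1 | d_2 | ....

Answer: M ≅ ℤ^1 ⊕ ℤ/2 ⊕ ℤ/6 ⊕ ℤ/6

Derivation:
rank_ℚ(R)=3; free=4−3=1
SNF(R) diag = [2, 6, 6] → torsion [2, 6, 6]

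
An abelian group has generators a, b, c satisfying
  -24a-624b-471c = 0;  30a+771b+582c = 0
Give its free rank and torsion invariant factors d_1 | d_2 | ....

rank_ℚ(R)=2; free=3−2=1
SNF(R) diag = [3, 9] → torsion [3, 9]

Answer: M ≅ ℤ^1 ⊕ ℤ/3 ⊕ ℤ/9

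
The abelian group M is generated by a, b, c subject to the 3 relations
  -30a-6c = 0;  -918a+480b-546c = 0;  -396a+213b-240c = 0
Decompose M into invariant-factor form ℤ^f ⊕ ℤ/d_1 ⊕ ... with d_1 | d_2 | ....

rank_ℚ(R)=3; free=3−3=0
SNF(R) diag = [3, 6, 12] → torsion [3, 6, 12]

Answer: M ≅ ℤ/3 ⊕ ℤ/6 ⊕ ℤ/12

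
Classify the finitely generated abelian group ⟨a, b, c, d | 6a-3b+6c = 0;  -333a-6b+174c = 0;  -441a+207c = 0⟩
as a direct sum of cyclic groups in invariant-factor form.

rank_ℚ(R)=3; free=4−3=1
SNF(R) diag = [3, 3, 9] → torsion [3, 3, 9]

Answer: M ≅ ℤ^1 ⊕ ℤ/3 ⊕ ℤ/3 ⊕ ℤ/9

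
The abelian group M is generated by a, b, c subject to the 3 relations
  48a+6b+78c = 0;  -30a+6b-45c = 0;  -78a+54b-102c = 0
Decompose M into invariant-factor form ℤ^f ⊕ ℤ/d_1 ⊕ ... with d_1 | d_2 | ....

Answer: M ≅ ℤ/3 ⊕ ℤ/6 ⊕ ℤ/6

Derivation:
rank_ℚ(R)=3; free=3−3=0
SNF(R) diag = [3, 6, 6] → torsion [3, 6, 6]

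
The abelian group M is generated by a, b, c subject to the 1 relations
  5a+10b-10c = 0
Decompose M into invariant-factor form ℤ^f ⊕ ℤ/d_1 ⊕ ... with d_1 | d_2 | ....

Answer: M ≅ ℤ^2 ⊕ ℤ/5

Derivation:
rank_ℚ(R)=1; free=3−1=2
SNF(R) diag = [5] → torsion [5]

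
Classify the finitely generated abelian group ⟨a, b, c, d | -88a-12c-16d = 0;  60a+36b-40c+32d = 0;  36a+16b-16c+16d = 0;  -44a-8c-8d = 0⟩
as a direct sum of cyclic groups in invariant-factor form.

Answer: M ≅ ℤ/4 ⊕ ℤ/4 ⊕ ℤ/4 ⊕ ℤ/8

Derivation:
rank_ℚ(R)=4; free=4−4=0
SNF(R) diag = [4, 4, 4, 8] → torsion [4, 4, 4, 8]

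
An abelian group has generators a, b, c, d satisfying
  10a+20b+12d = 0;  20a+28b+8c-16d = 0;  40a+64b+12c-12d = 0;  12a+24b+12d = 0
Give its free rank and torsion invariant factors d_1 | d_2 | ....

Answer: M ≅ ℤ/2 ⊕ ℤ/4 ⊕ ℤ/4 ⊕ ℤ/12

Derivation:
rank_ℚ(R)=4; free=4−4=0
SNF(R) diag = [2, 4, 4, 12] → torsion [2, 4, 4, 12]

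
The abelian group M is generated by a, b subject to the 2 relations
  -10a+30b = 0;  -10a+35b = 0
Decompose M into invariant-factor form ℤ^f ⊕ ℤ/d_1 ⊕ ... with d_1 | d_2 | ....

rank_ℚ(R)=2; free=2−2=0
SNF(R) diag = [5, 10] → torsion [5, 10]

Answer: M ≅ ℤ/5 ⊕ ℤ/10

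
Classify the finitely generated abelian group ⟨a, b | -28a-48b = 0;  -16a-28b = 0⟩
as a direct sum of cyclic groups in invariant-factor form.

Answer: M ≅ ℤ/4 ⊕ ℤ/4

Derivation:
rank_ℚ(R)=2; free=2−2=0
SNF(R) diag = [4, 4] → torsion [4, 4]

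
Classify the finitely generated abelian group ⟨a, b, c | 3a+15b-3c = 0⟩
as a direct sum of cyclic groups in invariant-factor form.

rank_ℚ(R)=1; free=3−1=2
SNF(R) diag = [3] → torsion [3]

Answer: M ≅ ℤ^2 ⊕ ℤ/3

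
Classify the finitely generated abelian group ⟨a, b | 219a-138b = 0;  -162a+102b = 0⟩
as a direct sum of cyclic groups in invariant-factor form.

Answer: M ≅ ℤ/3 ⊕ ℤ/6

Derivation:
rank_ℚ(R)=2; free=2−2=0
SNF(R) diag = [3, 6] → torsion [3, 6]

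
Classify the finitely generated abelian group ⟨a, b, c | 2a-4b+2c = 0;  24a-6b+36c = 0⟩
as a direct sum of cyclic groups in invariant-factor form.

rank_ℚ(R)=2; free=3−2=1
SNF(R) diag = [2, 6] → torsion [2, 6]

Answer: M ≅ ℤ^1 ⊕ ℤ/2 ⊕ ℤ/6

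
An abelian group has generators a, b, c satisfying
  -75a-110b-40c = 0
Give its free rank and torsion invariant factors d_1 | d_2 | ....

rank_ℚ(R)=1; free=3−1=2
SNF(R) diag = [5] → torsion [5]

Answer: M ≅ ℤ^2 ⊕ ℤ/5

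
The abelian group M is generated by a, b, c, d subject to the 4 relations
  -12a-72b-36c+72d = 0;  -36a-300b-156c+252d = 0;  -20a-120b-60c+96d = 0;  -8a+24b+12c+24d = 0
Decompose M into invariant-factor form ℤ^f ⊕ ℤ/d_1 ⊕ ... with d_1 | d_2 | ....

Answer: M ≅ ℤ/4 ⊕ ℤ/12 ⊕ ℤ/36 ⊕ ℤ/72

Derivation:
rank_ℚ(R)=4; free=4−4=0
SNF(R) diag = [4, 12, 36, 72] → torsion [4, 12, 36, 72]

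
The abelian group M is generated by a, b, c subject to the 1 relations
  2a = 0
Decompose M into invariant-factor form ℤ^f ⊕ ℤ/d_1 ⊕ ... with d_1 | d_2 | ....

rank_ℚ(R)=1; free=3−1=2
SNF(R) diag = [2] → torsion [2]

Answer: M ≅ ℤ^2 ⊕ ℤ/2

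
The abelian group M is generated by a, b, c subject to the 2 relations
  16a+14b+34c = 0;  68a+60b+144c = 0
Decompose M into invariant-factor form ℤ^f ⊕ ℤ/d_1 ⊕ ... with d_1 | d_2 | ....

rank_ℚ(R)=2; free=3−2=1
SNF(R) diag = [2, 4] → torsion [2, 4]

Answer: M ≅ ℤ^1 ⊕ ℤ/2 ⊕ ℤ/4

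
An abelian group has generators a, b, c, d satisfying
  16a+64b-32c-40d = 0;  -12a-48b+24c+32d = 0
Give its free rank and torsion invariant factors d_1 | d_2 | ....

rank_ℚ(R)=2; free=4−2=2
SNF(R) diag = [4, 8] → torsion [4, 8]

Answer: M ≅ ℤ^2 ⊕ ℤ/4 ⊕ ℤ/8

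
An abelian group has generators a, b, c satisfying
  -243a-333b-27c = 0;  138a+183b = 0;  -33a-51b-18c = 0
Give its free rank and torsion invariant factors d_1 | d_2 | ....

rank_ℚ(R)=3; free=3−3=0
SNF(R) diag = [3, 9, 9] → torsion [3, 9, 9]

Answer: M ≅ ℤ/3 ⊕ ℤ/9 ⊕ ℤ/9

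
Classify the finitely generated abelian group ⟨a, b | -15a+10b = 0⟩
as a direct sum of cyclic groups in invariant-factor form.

rank_ℚ(R)=1; free=2−1=1
SNF(R) diag = [5] → torsion [5]

Answer: M ≅ ℤ^1 ⊕ ℤ/5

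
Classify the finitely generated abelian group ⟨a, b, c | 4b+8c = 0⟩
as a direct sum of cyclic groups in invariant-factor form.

rank_ℚ(R)=1; free=3−1=2
SNF(R) diag = [4] → torsion [4]

Answer: M ≅ ℤ^2 ⊕ ℤ/4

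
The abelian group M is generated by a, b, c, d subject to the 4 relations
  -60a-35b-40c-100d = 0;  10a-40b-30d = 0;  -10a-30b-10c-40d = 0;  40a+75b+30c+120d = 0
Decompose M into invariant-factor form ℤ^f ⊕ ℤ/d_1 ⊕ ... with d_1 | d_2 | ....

rank_ℚ(R)=4; free=4−4=0
SNF(R) diag = [5, 10, 10, 30] → torsion [5, 10, 10, 30]

Answer: M ≅ ℤ/5 ⊕ ℤ/10 ⊕ ℤ/10 ⊕ ℤ/30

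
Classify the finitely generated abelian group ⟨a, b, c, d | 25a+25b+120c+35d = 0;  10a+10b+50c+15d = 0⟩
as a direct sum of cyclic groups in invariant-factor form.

Answer: M ≅ ℤ^2 ⊕ ℤ/5 ⊕ ℤ/5

Derivation:
rank_ℚ(R)=2; free=4−2=2
SNF(R) diag = [5, 5] → torsion [5, 5]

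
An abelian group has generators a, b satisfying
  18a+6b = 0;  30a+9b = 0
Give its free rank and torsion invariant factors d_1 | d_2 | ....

Answer: M ≅ ℤ/3 ⊕ ℤ/6

Derivation:
rank_ℚ(R)=2; free=2−2=0
SNF(R) diag = [3, 6] → torsion [3, 6]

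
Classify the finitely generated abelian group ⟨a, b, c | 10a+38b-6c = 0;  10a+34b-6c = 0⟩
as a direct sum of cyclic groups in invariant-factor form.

rank_ℚ(R)=2; free=3−2=1
SNF(R) diag = [2, 4] → torsion [2, 4]

Answer: M ≅ ℤ^1 ⊕ ℤ/2 ⊕ ℤ/4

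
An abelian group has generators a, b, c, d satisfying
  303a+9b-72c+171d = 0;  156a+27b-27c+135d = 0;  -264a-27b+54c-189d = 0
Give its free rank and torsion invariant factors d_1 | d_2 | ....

Answer: M ≅ ℤ^1 ⊕ ℤ/3 ⊕ ℤ/9 ⊕ ℤ/27

Derivation:
rank_ℚ(R)=3; free=4−3=1
SNF(R) diag = [3, 9, 27] → torsion [3, 9, 27]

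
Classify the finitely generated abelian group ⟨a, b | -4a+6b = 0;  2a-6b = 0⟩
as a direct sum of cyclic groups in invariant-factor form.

rank_ℚ(R)=2; free=2−2=0
SNF(R) diag = [2, 6] → torsion [2, 6]

Answer: M ≅ ℤ/2 ⊕ ℤ/6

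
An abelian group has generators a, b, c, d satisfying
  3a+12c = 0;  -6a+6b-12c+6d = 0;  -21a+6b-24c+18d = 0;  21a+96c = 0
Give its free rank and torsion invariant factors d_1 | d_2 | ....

Answer: M ≅ ℤ/3 ⊕ ℤ/6 ⊕ ℤ/12 ⊕ ℤ/12

Derivation:
rank_ℚ(R)=4; free=4−4=0
SNF(R) diag = [3, 6, 12, 12] → torsion [3, 6, 12, 12]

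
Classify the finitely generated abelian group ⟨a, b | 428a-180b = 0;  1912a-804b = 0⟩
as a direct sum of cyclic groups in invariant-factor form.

rank_ℚ(R)=2; free=2−2=0
SNF(R) diag = [4, 12] → torsion [4, 12]

Answer: M ≅ ℤ/4 ⊕ ℤ/12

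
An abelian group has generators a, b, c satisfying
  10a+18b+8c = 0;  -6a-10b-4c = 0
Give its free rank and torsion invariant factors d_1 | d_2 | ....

Answer: M ≅ ℤ^1 ⊕ ℤ/2 ⊕ ℤ/4

Derivation:
rank_ℚ(R)=2; free=3−2=1
SNF(R) diag = [2, 4] → torsion [2, 4]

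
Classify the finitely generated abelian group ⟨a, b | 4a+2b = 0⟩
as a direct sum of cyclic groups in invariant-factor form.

rank_ℚ(R)=1; free=2−1=1
SNF(R) diag = [2] → torsion [2]

Answer: M ≅ ℤ^1 ⊕ ℤ/2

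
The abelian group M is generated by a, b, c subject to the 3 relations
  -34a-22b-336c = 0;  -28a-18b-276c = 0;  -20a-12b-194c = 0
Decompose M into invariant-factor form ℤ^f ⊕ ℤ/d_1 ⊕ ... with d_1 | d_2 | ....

Answer: M ≅ ℤ/2 ⊕ ℤ/2 ⊕ ℤ/2

Derivation:
rank_ℚ(R)=3; free=3−3=0
SNF(R) diag = [2, 2, 2] → torsion [2, 2, 2]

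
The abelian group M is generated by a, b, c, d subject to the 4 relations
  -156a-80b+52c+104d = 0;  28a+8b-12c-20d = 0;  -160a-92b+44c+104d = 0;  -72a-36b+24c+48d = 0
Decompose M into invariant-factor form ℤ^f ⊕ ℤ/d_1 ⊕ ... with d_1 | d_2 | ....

rank_ℚ(R)=4; free=4−4=0
SNF(R) diag = [4, 4, 4, 12] → torsion [4, 4, 4, 12]

Answer: M ≅ ℤ/4 ⊕ ℤ/4 ⊕ ℤ/4 ⊕ ℤ/12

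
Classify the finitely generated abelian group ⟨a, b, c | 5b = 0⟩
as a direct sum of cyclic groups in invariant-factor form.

rank_ℚ(R)=1; free=3−1=2
SNF(R) diag = [5] → torsion [5]

Answer: M ≅ ℤ^2 ⊕ ℤ/5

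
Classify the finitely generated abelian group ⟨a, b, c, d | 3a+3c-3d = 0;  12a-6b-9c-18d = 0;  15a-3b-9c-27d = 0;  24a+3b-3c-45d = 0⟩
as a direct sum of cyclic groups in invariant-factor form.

rank_ℚ(R)=4; free=4−4=0
SNF(R) diag = [3, 3, 3, 9] → torsion [3, 3, 3, 9]

Answer: M ≅ ℤ/3 ⊕ ℤ/3 ⊕ ℤ/3 ⊕ ℤ/9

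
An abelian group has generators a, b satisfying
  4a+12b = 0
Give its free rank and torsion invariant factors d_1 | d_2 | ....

rank_ℚ(R)=1; free=2−1=1
SNF(R) diag = [4] → torsion [4]

Answer: M ≅ ℤ^1 ⊕ ℤ/4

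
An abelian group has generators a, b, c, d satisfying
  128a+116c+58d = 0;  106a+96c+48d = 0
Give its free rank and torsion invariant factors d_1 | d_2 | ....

Answer: M ≅ ℤ^2 ⊕ ℤ/2 ⊕ ℤ/2

Derivation:
rank_ℚ(R)=2; free=4−2=2
SNF(R) diag = [2, 2] → torsion [2, 2]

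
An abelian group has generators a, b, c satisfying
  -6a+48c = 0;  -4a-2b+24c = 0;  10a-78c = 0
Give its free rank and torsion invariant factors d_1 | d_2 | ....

rank_ℚ(R)=3; free=3−3=0
SNF(R) diag = [2, 2, 6] → torsion [2, 2, 6]

Answer: M ≅ ℤ/2 ⊕ ℤ/2 ⊕ ℤ/6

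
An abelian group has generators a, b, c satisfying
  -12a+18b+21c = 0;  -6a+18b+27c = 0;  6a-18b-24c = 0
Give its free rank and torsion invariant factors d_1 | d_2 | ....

rank_ℚ(R)=3; free=3−3=0
SNF(R) diag = [3, 6, 18] → torsion [3, 6, 18]

Answer: M ≅ ℤ/3 ⊕ ℤ/6 ⊕ ℤ/18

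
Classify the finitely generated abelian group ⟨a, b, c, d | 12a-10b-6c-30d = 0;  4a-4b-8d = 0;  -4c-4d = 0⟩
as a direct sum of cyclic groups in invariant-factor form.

Answer: M ≅ ℤ^1 ⊕ ℤ/2 ⊕ ℤ/4 ⊕ ℤ/4

Derivation:
rank_ℚ(R)=3; free=4−3=1
SNF(R) diag = [2, 4, 4] → torsion [2, 4, 4]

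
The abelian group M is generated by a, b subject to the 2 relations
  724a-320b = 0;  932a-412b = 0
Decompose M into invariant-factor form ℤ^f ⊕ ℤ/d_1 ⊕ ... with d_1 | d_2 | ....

rank_ℚ(R)=2; free=2−2=0
SNF(R) diag = [4, 12] → torsion [4, 12]

Answer: M ≅ ℤ/4 ⊕ ℤ/12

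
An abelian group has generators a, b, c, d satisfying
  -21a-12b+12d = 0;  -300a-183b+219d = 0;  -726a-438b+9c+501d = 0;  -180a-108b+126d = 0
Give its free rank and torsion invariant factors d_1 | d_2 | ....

Answer: M ≅ ℤ/3 ⊕ ℤ/9 ⊕ ℤ/9 ⊕ ℤ/18

Derivation:
rank_ℚ(R)=4; free=4−4=0
SNF(R) diag = [3, 9, 9, 18] → torsion [3, 9, 9, 18]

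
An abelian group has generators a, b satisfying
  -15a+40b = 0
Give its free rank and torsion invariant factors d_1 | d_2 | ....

rank_ℚ(R)=1; free=2−1=1
SNF(R) diag = [5] → torsion [5]

Answer: M ≅ ℤ^1 ⊕ ℤ/5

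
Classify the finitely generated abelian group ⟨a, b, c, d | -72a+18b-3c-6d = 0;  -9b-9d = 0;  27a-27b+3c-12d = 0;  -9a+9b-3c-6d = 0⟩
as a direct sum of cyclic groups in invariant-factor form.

Answer: M ≅ ℤ/3 ⊕ ℤ/9 ⊕ ℤ/9 ⊕ ℤ/18

Derivation:
rank_ℚ(R)=4; free=4−4=0
SNF(R) diag = [3, 9, 9, 18] → torsion [3, 9, 9, 18]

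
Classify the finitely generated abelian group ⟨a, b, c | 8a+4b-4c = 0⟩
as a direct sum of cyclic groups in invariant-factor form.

Answer: M ≅ ℤ^2 ⊕ ℤ/4

Derivation:
rank_ℚ(R)=1; free=3−1=2
SNF(R) diag = [4] → torsion [4]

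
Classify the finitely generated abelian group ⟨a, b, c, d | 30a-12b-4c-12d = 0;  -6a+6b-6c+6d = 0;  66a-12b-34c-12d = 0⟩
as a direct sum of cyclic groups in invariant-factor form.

Answer: M ≅ ℤ^1 ⊕ ℤ/2 ⊕ ℤ/6 ⊕ ℤ/18

Derivation:
rank_ℚ(R)=3; free=4−3=1
SNF(R) diag = [2, 6, 18] → torsion [2, 6, 18]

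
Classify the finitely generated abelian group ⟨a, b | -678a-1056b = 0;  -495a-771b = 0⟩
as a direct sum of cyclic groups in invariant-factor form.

Answer: M ≅ ℤ/3 ⊕ ℤ/6

Derivation:
rank_ℚ(R)=2; free=2−2=0
SNF(R) diag = [3, 6] → torsion [3, 6]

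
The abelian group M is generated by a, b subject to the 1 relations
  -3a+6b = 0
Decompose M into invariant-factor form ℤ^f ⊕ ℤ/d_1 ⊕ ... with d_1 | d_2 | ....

Answer: M ≅ ℤ^1 ⊕ ℤ/3

Derivation:
rank_ℚ(R)=1; free=2−1=1
SNF(R) diag = [3] → torsion [3]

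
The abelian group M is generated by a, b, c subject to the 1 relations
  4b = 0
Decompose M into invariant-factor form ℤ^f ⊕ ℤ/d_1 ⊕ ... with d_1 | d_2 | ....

rank_ℚ(R)=1; free=3−1=2
SNF(R) diag = [4] → torsion [4]

Answer: M ≅ ℤ^2 ⊕ ℤ/4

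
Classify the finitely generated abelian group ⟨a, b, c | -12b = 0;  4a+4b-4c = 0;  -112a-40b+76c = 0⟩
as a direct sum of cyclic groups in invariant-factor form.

Answer: M ≅ ℤ/4 ⊕ ℤ/12 ⊕ ℤ/36

Derivation:
rank_ℚ(R)=3; free=3−3=0
SNF(R) diag = [4, 12, 36] → torsion [4, 12, 36]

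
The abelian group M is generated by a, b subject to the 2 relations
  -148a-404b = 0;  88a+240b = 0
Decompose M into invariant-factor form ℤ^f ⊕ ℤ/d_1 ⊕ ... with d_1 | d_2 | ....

rank_ℚ(R)=2; free=2−2=0
SNF(R) diag = [4, 8] → torsion [4, 8]

Answer: M ≅ ℤ/4 ⊕ ℤ/8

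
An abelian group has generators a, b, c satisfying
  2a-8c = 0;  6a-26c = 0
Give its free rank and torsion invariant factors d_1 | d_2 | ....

rank_ℚ(R)=2; free=3−2=1
SNF(R) diag = [2, 2] → torsion [2, 2]

Answer: M ≅ ℤ^1 ⊕ ℤ/2 ⊕ ℤ/2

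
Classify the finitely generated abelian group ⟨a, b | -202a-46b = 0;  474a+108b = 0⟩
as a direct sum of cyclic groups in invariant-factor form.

Answer: M ≅ ℤ/2 ⊕ ℤ/6

Derivation:
rank_ℚ(R)=2; free=2−2=0
SNF(R) diag = [2, 6] → torsion [2, 6]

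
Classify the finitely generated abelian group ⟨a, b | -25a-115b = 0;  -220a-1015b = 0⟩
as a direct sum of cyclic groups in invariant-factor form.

Answer: M ≅ ℤ/5 ⊕ ℤ/15

Derivation:
rank_ℚ(R)=2; free=2−2=0
SNF(R) diag = [5, 15] → torsion [5, 15]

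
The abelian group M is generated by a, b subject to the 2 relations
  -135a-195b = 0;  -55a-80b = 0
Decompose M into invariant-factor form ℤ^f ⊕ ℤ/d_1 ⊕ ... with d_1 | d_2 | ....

rank_ℚ(R)=2; free=2−2=0
SNF(R) diag = [5, 15] → torsion [5, 15]

Answer: M ≅ ℤ/5 ⊕ ℤ/15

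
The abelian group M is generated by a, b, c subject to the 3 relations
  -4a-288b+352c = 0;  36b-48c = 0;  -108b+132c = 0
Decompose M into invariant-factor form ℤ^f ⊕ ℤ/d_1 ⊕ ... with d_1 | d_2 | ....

Answer: M ≅ ℤ/4 ⊕ ℤ/12 ⊕ ℤ/36

Derivation:
rank_ℚ(R)=3; free=3−3=0
SNF(R) diag = [4, 12, 36] → torsion [4, 12, 36]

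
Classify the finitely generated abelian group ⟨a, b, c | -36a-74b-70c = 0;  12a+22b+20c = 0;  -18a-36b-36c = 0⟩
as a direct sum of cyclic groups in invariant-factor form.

Answer: M ≅ ℤ/2 ⊕ ℤ/6 ⊕ ℤ/18

Derivation:
rank_ℚ(R)=3; free=3−3=0
SNF(R) diag = [2, 6, 18] → torsion [2, 6, 18]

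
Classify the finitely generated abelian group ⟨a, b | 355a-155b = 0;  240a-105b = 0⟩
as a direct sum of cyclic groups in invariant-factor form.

Answer: M ≅ ℤ/5 ⊕ ℤ/15

Derivation:
rank_ℚ(R)=2; free=2−2=0
SNF(R) diag = [5, 15] → torsion [5, 15]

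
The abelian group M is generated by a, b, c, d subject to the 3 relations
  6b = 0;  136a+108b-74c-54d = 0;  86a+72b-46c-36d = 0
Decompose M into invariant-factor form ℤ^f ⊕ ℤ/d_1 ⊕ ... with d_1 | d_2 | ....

rank_ℚ(R)=3; free=4−3=1
SNF(R) diag = [2, 6, 18] → torsion [2, 6, 18]

Answer: M ≅ ℤ^1 ⊕ ℤ/2 ⊕ ℤ/6 ⊕ ℤ/18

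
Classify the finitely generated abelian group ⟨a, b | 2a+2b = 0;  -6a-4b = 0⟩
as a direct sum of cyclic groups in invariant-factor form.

Answer: M ≅ ℤ/2 ⊕ ℤ/2

Derivation:
rank_ℚ(R)=2; free=2−2=0
SNF(R) diag = [2, 2] → torsion [2, 2]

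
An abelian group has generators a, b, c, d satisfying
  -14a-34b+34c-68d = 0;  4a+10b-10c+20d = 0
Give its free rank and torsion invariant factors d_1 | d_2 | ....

Answer: M ≅ ℤ^2 ⊕ ℤ/2 ⊕ ℤ/2

Derivation:
rank_ℚ(R)=2; free=4−2=2
SNF(R) diag = [2, 2] → torsion [2, 2]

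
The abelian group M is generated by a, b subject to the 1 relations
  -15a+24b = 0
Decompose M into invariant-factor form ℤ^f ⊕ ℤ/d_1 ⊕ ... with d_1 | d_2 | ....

Answer: M ≅ ℤ^1 ⊕ ℤ/3

Derivation:
rank_ℚ(R)=1; free=2−1=1
SNF(R) diag = [3] → torsion [3]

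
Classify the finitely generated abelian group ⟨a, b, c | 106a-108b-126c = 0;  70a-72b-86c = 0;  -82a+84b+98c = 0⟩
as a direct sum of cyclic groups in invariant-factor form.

Answer: M ≅ ℤ/2 ⊕ ℤ/4 ⊕ ℤ/12

Derivation:
rank_ℚ(R)=3; free=3−3=0
SNF(R) diag = [2, 4, 12] → torsion [2, 4, 12]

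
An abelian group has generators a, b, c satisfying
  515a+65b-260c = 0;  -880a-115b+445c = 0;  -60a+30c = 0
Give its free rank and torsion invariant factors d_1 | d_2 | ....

rank_ℚ(R)=3; free=3−3=0
SNF(R) diag = [5, 15, 30] → torsion [5, 15, 30]

Answer: M ≅ ℤ/5 ⊕ ℤ/15 ⊕ ℤ/30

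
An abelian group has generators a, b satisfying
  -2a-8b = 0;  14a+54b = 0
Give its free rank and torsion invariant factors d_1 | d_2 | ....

rank_ℚ(R)=2; free=2−2=0
SNF(R) diag = [2, 2] → torsion [2, 2]

Answer: M ≅ ℤ/2 ⊕ ℤ/2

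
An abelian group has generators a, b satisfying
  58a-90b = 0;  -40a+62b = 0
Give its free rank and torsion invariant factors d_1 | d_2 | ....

Answer: M ≅ ℤ/2 ⊕ ℤ/2

Derivation:
rank_ℚ(R)=2; free=2−2=0
SNF(R) diag = [2, 2] → torsion [2, 2]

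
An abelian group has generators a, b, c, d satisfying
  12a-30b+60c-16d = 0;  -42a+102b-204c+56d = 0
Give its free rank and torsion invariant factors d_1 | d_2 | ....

rank_ℚ(R)=2; free=4−2=2
SNF(R) diag = [2, 6] → torsion [2, 6]

Answer: M ≅ ℤ^2 ⊕ ℤ/2 ⊕ ℤ/6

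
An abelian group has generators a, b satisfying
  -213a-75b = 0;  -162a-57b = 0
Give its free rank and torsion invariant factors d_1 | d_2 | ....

Answer: M ≅ ℤ/3 ⊕ ℤ/3

Derivation:
rank_ℚ(R)=2; free=2−2=0
SNF(R) diag = [3, 3] → torsion [3, 3]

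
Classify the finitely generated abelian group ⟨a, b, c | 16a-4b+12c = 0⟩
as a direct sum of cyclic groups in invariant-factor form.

Answer: M ≅ ℤ^2 ⊕ ℤ/4

Derivation:
rank_ℚ(R)=1; free=3−1=2
SNF(R) diag = [4] → torsion [4]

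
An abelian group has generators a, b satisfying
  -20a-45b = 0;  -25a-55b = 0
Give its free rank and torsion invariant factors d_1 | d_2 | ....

rank_ℚ(R)=2; free=2−2=0
SNF(R) diag = [5, 5] → torsion [5, 5]

Answer: M ≅ ℤ/5 ⊕ ℤ/5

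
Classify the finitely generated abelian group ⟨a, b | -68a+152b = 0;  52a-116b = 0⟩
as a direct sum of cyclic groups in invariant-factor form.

rank_ℚ(R)=2; free=2−2=0
SNF(R) diag = [4, 4] → torsion [4, 4]

Answer: M ≅ ℤ/4 ⊕ ℤ/4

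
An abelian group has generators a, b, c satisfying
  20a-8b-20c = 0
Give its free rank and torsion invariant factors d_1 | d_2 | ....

Answer: M ≅ ℤ^2 ⊕ ℤ/4

Derivation:
rank_ℚ(R)=1; free=3−1=2
SNF(R) diag = [4] → torsion [4]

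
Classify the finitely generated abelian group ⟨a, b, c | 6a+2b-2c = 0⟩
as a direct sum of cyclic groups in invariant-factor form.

rank_ℚ(R)=1; free=3−1=2
SNF(R) diag = [2] → torsion [2]

Answer: M ≅ ℤ^2 ⊕ ℤ/2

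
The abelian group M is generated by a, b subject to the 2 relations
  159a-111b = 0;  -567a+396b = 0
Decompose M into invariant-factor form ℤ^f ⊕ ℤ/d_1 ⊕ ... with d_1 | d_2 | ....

rank_ℚ(R)=2; free=2−2=0
SNF(R) diag = [3, 9] → torsion [3, 9]

Answer: M ≅ ℤ/3 ⊕ ℤ/9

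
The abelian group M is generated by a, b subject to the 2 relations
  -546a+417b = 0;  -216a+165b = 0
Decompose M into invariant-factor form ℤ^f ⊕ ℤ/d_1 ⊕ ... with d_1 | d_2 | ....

Answer: M ≅ ℤ/3 ⊕ ℤ/6

Derivation:
rank_ℚ(R)=2; free=2−2=0
SNF(R) diag = [3, 6] → torsion [3, 6]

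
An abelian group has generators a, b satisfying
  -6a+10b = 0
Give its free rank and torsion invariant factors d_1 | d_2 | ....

rank_ℚ(R)=1; free=2−1=1
SNF(R) diag = [2] → torsion [2]

Answer: M ≅ ℤ^1 ⊕ ℤ/2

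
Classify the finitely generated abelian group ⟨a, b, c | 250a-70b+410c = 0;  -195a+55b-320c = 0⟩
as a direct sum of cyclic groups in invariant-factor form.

Answer: M ≅ ℤ^1 ⊕ ℤ/5 ⊕ ℤ/10

Derivation:
rank_ℚ(R)=2; free=3−2=1
SNF(R) diag = [5, 10] → torsion [5, 10]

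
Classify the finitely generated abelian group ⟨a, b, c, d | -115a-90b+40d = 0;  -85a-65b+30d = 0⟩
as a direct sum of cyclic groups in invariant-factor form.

rank_ℚ(R)=2; free=4−2=2
SNF(R) diag = [5, 5] → torsion [5, 5]

Answer: M ≅ ℤ^2 ⊕ ℤ/5 ⊕ ℤ/5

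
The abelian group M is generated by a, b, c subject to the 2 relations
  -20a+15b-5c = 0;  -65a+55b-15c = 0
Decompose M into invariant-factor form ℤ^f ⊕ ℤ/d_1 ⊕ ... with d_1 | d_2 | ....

rank_ℚ(R)=2; free=3−2=1
SNF(R) diag = [5, 5] → torsion [5, 5]

Answer: M ≅ ℤ^1 ⊕ ℤ/5 ⊕ ℤ/5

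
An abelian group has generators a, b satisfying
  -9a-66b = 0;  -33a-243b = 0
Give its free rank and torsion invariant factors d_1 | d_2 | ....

rank_ℚ(R)=2; free=2−2=0
SNF(R) diag = [3, 3] → torsion [3, 3]

Answer: M ≅ ℤ/3 ⊕ ℤ/3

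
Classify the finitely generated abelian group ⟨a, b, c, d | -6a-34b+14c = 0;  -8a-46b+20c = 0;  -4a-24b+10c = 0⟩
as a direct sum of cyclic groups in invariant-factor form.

Answer: M ≅ ℤ^1 ⊕ ℤ/2 ⊕ ℤ/2 ⊕ ℤ/2

Derivation:
rank_ℚ(R)=3; free=4−3=1
SNF(R) diag = [2, 2, 2] → torsion [2, 2, 2]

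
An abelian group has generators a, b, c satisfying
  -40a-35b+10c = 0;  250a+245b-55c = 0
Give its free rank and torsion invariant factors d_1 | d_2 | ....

rank_ℚ(R)=2; free=3−2=1
SNF(R) diag = [5, 15] → torsion [5, 15]

Answer: M ≅ ℤ^1 ⊕ ℤ/5 ⊕ ℤ/15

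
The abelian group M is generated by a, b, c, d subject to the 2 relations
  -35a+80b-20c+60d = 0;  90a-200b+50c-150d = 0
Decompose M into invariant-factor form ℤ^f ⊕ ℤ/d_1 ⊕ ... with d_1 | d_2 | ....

rank_ℚ(R)=2; free=4−2=2
SNF(R) diag = [5, 10] → torsion [5, 10]

Answer: M ≅ ℤ^2 ⊕ ℤ/5 ⊕ ℤ/10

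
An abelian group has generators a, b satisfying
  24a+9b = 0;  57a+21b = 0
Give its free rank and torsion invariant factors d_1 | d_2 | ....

Answer: M ≅ ℤ/3 ⊕ ℤ/3

Derivation:
rank_ℚ(R)=2; free=2−2=0
SNF(R) diag = [3, 3] → torsion [3, 3]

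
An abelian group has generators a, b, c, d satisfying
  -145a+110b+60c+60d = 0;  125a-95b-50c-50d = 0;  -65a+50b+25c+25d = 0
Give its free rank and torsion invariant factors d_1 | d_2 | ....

rank_ℚ(R)=3; free=4−3=1
SNF(R) diag = [5, 5, 5] → torsion [5, 5, 5]

Answer: M ≅ ℤ^1 ⊕ ℤ/5 ⊕ ℤ/5 ⊕ ℤ/5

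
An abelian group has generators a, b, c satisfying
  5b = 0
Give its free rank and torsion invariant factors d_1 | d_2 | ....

rank_ℚ(R)=1; free=3−1=2
SNF(R) diag = [5] → torsion [5]

Answer: M ≅ ℤ^2 ⊕ ℤ/5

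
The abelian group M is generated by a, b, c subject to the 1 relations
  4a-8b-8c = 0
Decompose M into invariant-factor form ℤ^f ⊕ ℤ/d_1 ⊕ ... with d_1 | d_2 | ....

Answer: M ≅ ℤ^2 ⊕ ℤ/4

Derivation:
rank_ℚ(R)=1; free=3−1=2
SNF(R) diag = [4] → torsion [4]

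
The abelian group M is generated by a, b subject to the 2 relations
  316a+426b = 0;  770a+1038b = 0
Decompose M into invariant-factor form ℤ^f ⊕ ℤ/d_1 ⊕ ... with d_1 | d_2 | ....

Answer: M ≅ ℤ/2 ⊕ ℤ/6

Derivation:
rank_ℚ(R)=2; free=2−2=0
SNF(R) diag = [2, 6] → torsion [2, 6]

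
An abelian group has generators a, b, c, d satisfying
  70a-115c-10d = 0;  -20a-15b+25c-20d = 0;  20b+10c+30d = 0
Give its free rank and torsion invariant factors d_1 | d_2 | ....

rank_ℚ(R)=3; free=4−3=1
SNF(R) diag = [5, 5, 10] → torsion [5, 5, 10]

Answer: M ≅ ℤ^1 ⊕ ℤ/5 ⊕ ℤ/5 ⊕ ℤ/10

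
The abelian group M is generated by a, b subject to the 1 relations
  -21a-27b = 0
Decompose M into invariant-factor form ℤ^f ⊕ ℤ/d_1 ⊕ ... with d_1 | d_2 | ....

Answer: M ≅ ℤ^1 ⊕ ℤ/3

Derivation:
rank_ℚ(R)=1; free=2−1=1
SNF(R) diag = [3] → torsion [3]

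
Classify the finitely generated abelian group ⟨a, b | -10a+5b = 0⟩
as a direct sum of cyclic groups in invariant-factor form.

Answer: M ≅ ℤ^1 ⊕ ℤ/5

Derivation:
rank_ℚ(R)=1; free=2−1=1
SNF(R) diag = [5] → torsion [5]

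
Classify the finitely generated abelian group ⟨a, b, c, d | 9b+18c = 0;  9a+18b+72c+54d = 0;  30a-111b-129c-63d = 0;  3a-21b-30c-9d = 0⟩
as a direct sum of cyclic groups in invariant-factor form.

rank_ℚ(R)=4; free=4−4=0
SNF(R) diag = [3, 9, 27, 81] → torsion [3, 9, 27, 81]

Answer: M ≅ ℤ/3 ⊕ ℤ/9 ⊕ ℤ/27 ⊕ ℤ/81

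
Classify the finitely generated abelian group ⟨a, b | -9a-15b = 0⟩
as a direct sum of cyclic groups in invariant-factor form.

rank_ℚ(R)=1; free=2−1=1
SNF(R) diag = [3] → torsion [3]

Answer: M ≅ ℤ^1 ⊕ ℤ/3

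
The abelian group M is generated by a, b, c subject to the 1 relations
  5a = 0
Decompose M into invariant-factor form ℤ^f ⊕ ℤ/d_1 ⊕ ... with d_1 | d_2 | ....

rank_ℚ(R)=1; free=3−1=2
SNF(R) diag = [5] → torsion [5]

Answer: M ≅ ℤ^2 ⊕ ℤ/5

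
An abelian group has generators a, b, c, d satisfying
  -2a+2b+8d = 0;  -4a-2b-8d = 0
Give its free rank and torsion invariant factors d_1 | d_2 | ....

Answer: M ≅ ℤ^2 ⊕ ℤ/2 ⊕ ℤ/6

Derivation:
rank_ℚ(R)=2; free=4−2=2
SNF(R) diag = [2, 6] → torsion [2, 6]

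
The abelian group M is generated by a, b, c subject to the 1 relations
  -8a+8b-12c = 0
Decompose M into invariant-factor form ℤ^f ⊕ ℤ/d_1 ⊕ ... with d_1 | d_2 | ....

rank_ℚ(R)=1; free=3−1=2
SNF(R) diag = [4] → torsion [4]

Answer: M ≅ ℤ^2 ⊕ ℤ/4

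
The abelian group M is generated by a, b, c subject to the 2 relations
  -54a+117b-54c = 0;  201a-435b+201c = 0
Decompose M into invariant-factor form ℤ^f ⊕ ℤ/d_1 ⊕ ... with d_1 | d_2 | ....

rank_ℚ(R)=2; free=3−2=1
SNF(R) diag = [3, 9] → torsion [3, 9]

Answer: M ≅ ℤ^1 ⊕ ℤ/3 ⊕ ℤ/9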